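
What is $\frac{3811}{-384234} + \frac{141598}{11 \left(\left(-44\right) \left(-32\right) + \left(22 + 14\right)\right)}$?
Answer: $\frac{6793279001}{762896607} \approx 8.9046$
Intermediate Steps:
$\frac{3811}{-384234} + \frac{141598}{11 \left(\left(-44\right) \left(-32\right) + \left(22 + 14\right)\right)} = 3811 \left(- \frac{1}{384234}\right) + \frac{141598}{11 \left(1408 + 36\right)} = - \frac{3811}{384234} + \frac{141598}{11 \cdot 1444} = - \frac{3811}{384234} + \frac{141598}{15884} = - \frac{3811}{384234} + 141598 \cdot \frac{1}{15884} = - \frac{3811}{384234} + \frac{70799}{7942} = \frac{6793279001}{762896607}$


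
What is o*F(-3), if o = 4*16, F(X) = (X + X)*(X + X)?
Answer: 2304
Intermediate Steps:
F(X) = 4*X² (F(X) = (2*X)*(2*X) = 4*X²)
o = 64
o*F(-3) = 64*(4*(-3)²) = 64*(4*9) = 64*36 = 2304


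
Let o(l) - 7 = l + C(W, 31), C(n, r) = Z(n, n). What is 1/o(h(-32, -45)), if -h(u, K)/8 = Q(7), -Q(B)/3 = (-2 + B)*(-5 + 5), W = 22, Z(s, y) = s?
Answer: 1/29 ≈ 0.034483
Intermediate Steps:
C(n, r) = n
Q(B) = 0 (Q(B) = -3*(-2 + B)*(-5 + 5) = -3*(-2 + B)*0 = -3*0 = 0)
h(u, K) = 0 (h(u, K) = -8*0 = 0)
o(l) = 29 + l (o(l) = 7 + (l + 22) = 7 + (22 + l) = 29 + l)
1/o(h(-32, -45)) = 1/(29 + 0) = 1/29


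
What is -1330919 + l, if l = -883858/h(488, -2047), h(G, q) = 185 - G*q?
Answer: -1329750006057/999121 ≈ -1.3309e+6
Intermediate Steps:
h(G, q) = 185 - G*q
l = -883858/999121 (l = -883858/(185 - 1*488*(-2047)) = -883858/(185 + 998936) = -883858/999121 ≈ -0.88464)
-1330919 + l = -1330919 - 883858/999121 = -1329750006057/999121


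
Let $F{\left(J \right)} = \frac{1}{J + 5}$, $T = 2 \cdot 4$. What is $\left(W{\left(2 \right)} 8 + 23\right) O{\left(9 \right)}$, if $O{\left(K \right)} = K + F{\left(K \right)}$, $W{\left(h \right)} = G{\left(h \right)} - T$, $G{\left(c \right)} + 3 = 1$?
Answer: $- \frac{7239}{14} \approx -517.07$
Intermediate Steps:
$G{\left(c \right)} = -2$ ($G{\left(c \right)} = -3 + 1 = -2$)
$T = 8$
$F{\left(J \right)} = \frac{1}{5 + J}$
$W{\left(h \right)} = -10$ ($W{\left(h \right)} = -2 - 8 = -10$)
$O{\left(K \right)} = K + \frac{1}{5 + K}$
$\left(W{\left(2 \right)} 8 + 23\right) O{\left(9 \right)} = \left(\left(-10\right) 8 + 23\right) \frac{1 + 9 \left(5 + 9\right)}{5 + 9} = \left(-80 + 23\right) \frac{1 + 9 \cdot 14}{14} = - 57 \frac{1 + 126}{14} = - 57 \cdot \frac{1}{14} \cdot 127 = \left(-57\right) \frac{127}{14} = - \frac{7239}{14}$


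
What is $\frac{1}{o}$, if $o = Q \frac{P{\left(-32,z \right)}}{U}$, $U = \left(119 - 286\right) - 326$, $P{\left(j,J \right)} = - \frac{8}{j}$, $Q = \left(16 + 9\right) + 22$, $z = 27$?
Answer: $- \frac{1972}{47} \approx -41.957$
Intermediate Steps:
$Q = 47$ ($Q = 25 + 22 = 47$)
$U = -493$ ($U = \left(119 - 286\right) - 326 = -167 - 326 = -493$)
$o = - \frac{47}{1972}$ ($o = 47 \frac{\left(-8\right) \frac{1}{-32}}{-493} = 47 \left(-8\right) \left(- \frac{1}{32}\right) \left(- \frac{1}{493}\right) = 47 \cdot \frac{1}{4} \left(- \frac{1}{493}\right) = 47 \left(- \frac{1}{1972}\right) = - \frac{47}{1972} \approx -0.023834$)
$\frac{1}{o} = \frac{1}{- \frac{47}{1972}} = - \frac{1972}{47}$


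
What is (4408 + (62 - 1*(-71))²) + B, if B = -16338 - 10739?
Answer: -4980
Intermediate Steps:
B = -27077
(4408 + (62 - 1*(-71))²) + B = (4408 + (62 - 1*(-71))²) - 27077 = (4408 + (62 + 71)²) - 27077 = (4408 + 133²) - 27077 = (4408 + 17689) - 27077 = 22097 - 27077 = -4980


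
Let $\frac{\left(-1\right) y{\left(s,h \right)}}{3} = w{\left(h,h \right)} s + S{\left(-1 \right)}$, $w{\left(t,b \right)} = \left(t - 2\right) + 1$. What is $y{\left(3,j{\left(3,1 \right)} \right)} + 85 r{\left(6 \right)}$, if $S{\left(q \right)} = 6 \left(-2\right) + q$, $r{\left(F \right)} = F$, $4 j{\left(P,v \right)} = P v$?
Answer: $\frac{2205}{4} \approx 551.25$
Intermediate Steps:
$j{\left(P,v \right)} = \frac{P v}{4}$
$S{\left(q \right)} = -12 + q$
$w{\left(t,b \right)} = -1 + t$ ($w{\left(t,b \right)} = \left(-2 + t\right) + 1 = -1 + t$)
$y{\left(s,h \right)} = 39 - 3 s \left(-1 + h\right)$ ($y{\left(s,h \right)} = - 3 \left(\left(-1 + h\right) s - 13\right) = - 3 \left(s \left(-1 + h\right) - 13\right) = - 3 \left(-13 + s \left(-1 + h\right)\right) = 39 - 3 s \left(-1 + h\right)$)
$y{\left(3,j{\left(3,1 \right)} \right)} + 85 r{\left(6 \right)} = \left(39 - 9 \left(-1 + \frac{1}{4} \cdot 3 \cdot 1\right)\right) + 85 \cdot 6 = \left(39 - 9 \left(-1 + \frac{3}{4}\right)\right) + 510 = \left(39 - 9 \left(- \frac{1}{4}\right)\right) + 510 = \left(39 + \frac{9}{4}\right) + 510 = \frac{165}{4} + 510 = \frac{2205}{4}$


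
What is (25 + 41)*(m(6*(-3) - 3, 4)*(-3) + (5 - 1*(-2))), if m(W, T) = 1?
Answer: 264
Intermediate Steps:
(25 + 41)*(m(6*(-3) - 3, 4)*(-3) + (5 - 1*(-2))) = (25 + 41)*(1*(-3) + (5 - 1*(-2))) = 66*(-3 + (5 + 2)) = 66*(-3 + 7) = 66*4 = 264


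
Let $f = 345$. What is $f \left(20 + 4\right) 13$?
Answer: $107640$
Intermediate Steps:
$f \left(20 + 4\right) 13 = 345 \left(20 + 4\right) 13 = 345 \cdot 24 \cdot 13 = 345 \cdot 312 = 107640$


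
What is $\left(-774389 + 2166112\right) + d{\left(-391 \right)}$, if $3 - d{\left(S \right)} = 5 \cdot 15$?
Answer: $1391651$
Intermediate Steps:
$d{\left(S \right)} = -72$ ($d{\left(S \right)} = 3 - 5 \cdot 15 = 3 - 75 = -72$)
$\left(-774389 + 2166112\right) + d{\left(-391 \right)} = \left(-774389 + 2166112\right) - 72 = 1391723 - 72 = 1391651$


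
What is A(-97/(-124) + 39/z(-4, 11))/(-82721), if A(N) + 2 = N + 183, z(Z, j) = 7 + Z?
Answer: -24153/10257404 ≈ -0.0023547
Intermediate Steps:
A(N) = 181 + N (A(N) = -2 + (N + 183) = -2 + (183 + N) = 181 + N)
A(-97/(-124) + 39/z(-4, 11))/(-82721) = (181 + (-97/(-124) + 39/(7 - 4)))/(-82721) = (181 + (-97*(-1/124) + 39/3))*(-1/82721) = (181 + (97/124 + 39*(⅓)))*(-1/82721) = (181 + (97/124 + 13))*(-1/82721) = (181 + 1709/124)*(-1/82721) = (24153/124)*(-1/82721) = -24153/10257404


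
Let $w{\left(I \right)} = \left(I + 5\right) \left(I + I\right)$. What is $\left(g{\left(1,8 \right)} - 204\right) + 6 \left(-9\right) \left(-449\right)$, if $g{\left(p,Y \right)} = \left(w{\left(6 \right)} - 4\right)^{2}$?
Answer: $40426$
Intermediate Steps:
$w{\left(I \right)} = 2 I \left(5 + I\right)$ ($w{\left(I \right)} = \left(5 + I\right) 2 I = 2 I \left(5 + I\right)$)
$g{\left(p,Y \right)} = 16384$ ($g{\left(p,Y \right)} = \left(2 \cdot 6 \left(5 + 6\right) - 4\right)^{2} = \left(2 \cdot 6 \cdot 11 - 4\right)^{2} = \left(132 - 4\right)^{2} = 128^{2} = 16384$)
$\left(g{\left(1,8 \right)} - 204\right) + 6 \left(-9\right) \left(-449\right) = \left(16384 - 204\right) + 6 \left(-9\right) \left(-449\right) = \left(16384 - 204\right) - -24246 = 16180 + 24246 = 40426$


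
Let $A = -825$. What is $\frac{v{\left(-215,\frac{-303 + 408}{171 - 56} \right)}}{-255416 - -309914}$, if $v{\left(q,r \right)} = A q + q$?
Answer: $\frac{88580}{27249} \approx 3.2508$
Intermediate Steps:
$v{\left(q,r \right)} = - 824 q$ ($v{\left(q,r \right)} = - 825 q + q = - 824 q$)
$\frac{v{\left(-215,\frac{-303 + 408}{171 - 56} \right)}}{-255416 - -309914} = \frac{\left(-824\right) \left(-215\right)}{-255416 - -309914} = \frac{177160}{-255416 + 309914} = \frac{177160}{54498} = 177160 \cdot \frac{1}{54498} = \frac{88580}{27249}$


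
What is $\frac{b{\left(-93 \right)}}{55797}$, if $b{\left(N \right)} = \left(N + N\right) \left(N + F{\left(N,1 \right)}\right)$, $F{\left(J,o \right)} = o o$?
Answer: $\frac{5704}{18599} \approx 0.30668$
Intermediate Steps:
$F{\left(J,o \right)} = o^{2}$
$b{\left(N \right)} = 2 N \left(1 + N\right)$ ($b{\left(N \right)} = \left(N + N\right) \left(N + 1^{2}\right) = 2 N \left(N + 1\right) = 2 N \left(1 + N\right)$)
$\frac{b{\left(-93 \right)}}{55797} = \frac{2 \left(-93\right) \left(1 - 93\right)}{55797} = 2 \left(-93\right) \left(-92\right) \frac{1}{55797} = 17112 \cdot \frac{1}{55797} = \frac{5704}{18599}$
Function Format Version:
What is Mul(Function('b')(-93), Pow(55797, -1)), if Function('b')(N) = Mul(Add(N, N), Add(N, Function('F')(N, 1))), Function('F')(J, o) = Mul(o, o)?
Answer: Rational(5704, 18599) ≈ 0.30668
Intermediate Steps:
Function('F')(J, o) = Pow(o, 2)
Function('b')(N) = Mul(2, N, Add(1, N)) (Function('b')(N) = Mul(Add(N, N), Add(N, Pow(1, 2))) = Mul(Mul(2, N), Add(N, 1)) = Mul(Mul(2, N), Add(1, N)) = Mul(2, N, Add(1, N)))
Mul(Function('b')(-93), Pow(55797, -1)) = Mul(Mul(2, -93, Add(1, -93)), Pow(55797, -1)) = Mul(Mul(2, -93, -92), Rational(1, 55797)) = Mul(17112, Rational(1, 55797)) = Rational(5704, 18599)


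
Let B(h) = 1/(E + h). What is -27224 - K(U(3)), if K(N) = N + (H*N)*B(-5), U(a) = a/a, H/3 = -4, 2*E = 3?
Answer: -190599/7 ≈ -27228.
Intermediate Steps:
E = 3/2 (E = (1/2)*3 = 3/2 ≈ 1.5000)
H = -12 (H = 3*(-4) = -12)
B(h) = 1/(3/2 + h)
U(a) = 1
K(N) = 31*N/7 (K(N) = N + (-12*N)*(2/(3 + 2*(-5))) = N + (-12*N)*(2/(3 - 10)) = N + (-12*N)*(2/(-7)) = N + (-12*N)*(2*(-1/7)) = N - 12*N*(-2/7) = N + 24*N/7 = 31*N/7)
-27224 - K(U(3)) = -27224 - 31/7 = -190599/7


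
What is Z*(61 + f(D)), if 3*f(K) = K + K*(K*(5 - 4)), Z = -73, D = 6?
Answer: -5475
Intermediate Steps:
f(K) = K/3 + K²/3 (f(K) = (K + K*(K*(5 - 4)))/3 = (K + K*(K*1))/3 = (K + K*K)/3 = (K + K²)/3 = K/3 + K²/3)
Z*(61 + f(D)) = -73*(61 + (⅓)*6*(1 + 6)) = -73*(61 + (⅓)*6*7) = -73*(61 + 14) = -73*75 = -5475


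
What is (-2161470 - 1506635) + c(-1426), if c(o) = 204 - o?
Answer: -3666475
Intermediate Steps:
(-2161470 - 1506635) + c(-1426) = (-2161470 - 1506635) + (204 - 1*(-1426)) = -3668105 + (204 + 1426) = -3668105 + 1630 = -3666475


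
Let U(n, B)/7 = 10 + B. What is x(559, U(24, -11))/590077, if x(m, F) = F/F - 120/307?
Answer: 187/181153639 ≈ 1.0323e-6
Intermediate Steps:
U(n, B) = 70 + 7*B (U(n, B) = 7*(10 + B) = 70 + 7*B)
x(m, F) = 187/307 (x(m, F) = 1 - 120*1/307 = 1 - 120/307 = 187/307)
x(559, U(24, -11))/590077 = (187/307)/590077 = (187/307)*(1/590077) = 187/181153639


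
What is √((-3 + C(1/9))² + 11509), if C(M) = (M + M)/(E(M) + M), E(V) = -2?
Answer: √3328910/17 ≈ 107.33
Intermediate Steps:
C(M) = 2*M/(-2 + M) (C(M) = (M + M)/(-2 + M) = (2*M)/(-2 + M) = 2*M/(-2 + M))
√((-3 + C(1/9))² + 11509) = √((-3 + 2/(9*(-2 + 1/9)))² + 11509) = √((-3 + 2*(⅑)/(-2 + ⅑))² + 11509) = √((-3 + 2*(⅑)/(-17/9))² + 11509) = √((-3 + 2*(⅑)*(-9/17))² + 11509) = √((-3 - 2/17)² + 11509) = √((-53/17)² + 11509) = √(2809/289 + 11509) = √(3328910/289) = √3328910/17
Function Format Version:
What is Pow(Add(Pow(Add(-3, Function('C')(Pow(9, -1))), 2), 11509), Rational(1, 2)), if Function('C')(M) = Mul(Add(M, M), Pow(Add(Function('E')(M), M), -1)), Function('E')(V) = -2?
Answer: Mul(Rational(1, 17), Pow(3328910, Rational(1, 2))) ≈ 107.33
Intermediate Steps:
Function('C')(M) = Mul(2, M, Pow(Add(-2, M), -1)) (Function('C')(M) = Mul(Add(M, M), Pow(Add(-2, M), -1)) = Mul(Mul(2, M), Pow(Add(-2, M), -1)) = Mul(2, M, Pow(Add(-2, M), -1)))
Pow(Add(Pow(Add(-3, Function('C')(Pow(9, -1))), 2), 11509), Rational(1, 2)) = Pow(Add(Pow(Add(-3, Mul(2, Pow(9, -1), Pow(Add(-2, Pow(9, -1)), -1))), 2), 11509), Rational(1, 2)) = Pow(Add(Pow(Add(-3, Mul(2, Rational(1, 9), Pow(Add(-2, Rational(1, 9)), -1))), 2), 11509), Rational(1, 2)) = Pow(Add(Pow(Add(-3, Mul(2, Rational(1, 9), Pow(Rational(-17, 9), -1))), 2), 11509), Rational(1, 2)) = Pow(Add(Pow(Add(-3, Mul(2, Rational(1, 9), Rational(-9, 17))), 2), 11509), Rational(1, 2)) = Pow(Add(Pow(Add(-3, Rational(-2, 17)), 2), 11509), Rational(1, 2)) = Pow(Add(Pow(Rational(-53, 17), 2), 11509), Rational(1, 2)) = Pow(Add(Rational(2809, 289), 11509), Rational(1, 2)) = Pow(Rational(3328910, 289), Rational(1, 2)) = Mul(Rational(1, 17), Pow(3328910, Rational(1, 2)))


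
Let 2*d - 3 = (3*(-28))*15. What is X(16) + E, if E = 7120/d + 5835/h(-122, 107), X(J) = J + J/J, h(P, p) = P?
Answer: -6464857/153354 ≈ -42.156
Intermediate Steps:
d = -1257/2 (d = 3/2 + ((3*(-28))*15)/2 = 3/2 + (-84*15)/2 = 3/2 + (½)*(-1260) = 3/2 - 630 = -1257/2 ≈ -628.50)
X(J) = 1 + J (X(J) = J + 1 = 1 + J)
E = -9071875/153354 (E = 7120/(-1257/2) + 5835/(-122) = 7120*(-2/1257) + 5835*(-1/122) = -14240/1257 - 5835/122 = -9071875/153354 ≈ -59.156)
X(16) + E = (1 + 16) - 9071875/153354 = 17 - 9071875/153354 = -6464857/153354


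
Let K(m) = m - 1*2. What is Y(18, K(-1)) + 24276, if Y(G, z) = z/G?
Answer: 145655/6 ≈ 24276.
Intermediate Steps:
K(m) = -2 + m (K(m) = m - 2 = -2 + m)
Y(18, K(-1)) + 24276 = (-2 - 1)/18 + 24276 = -3*1/18 + 24276 = -1/6 + 24276 = 145655/6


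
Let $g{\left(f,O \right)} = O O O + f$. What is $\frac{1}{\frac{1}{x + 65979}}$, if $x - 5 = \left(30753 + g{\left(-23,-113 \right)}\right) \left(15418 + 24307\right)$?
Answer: $-56098268091$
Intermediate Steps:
$g{\left(f,O \right)} = f + O^{3}$ ($g{\left(f,O \right)} = O^{2} O + f = O^{3} + f = f + O^{3}$)
$x = -56098334070$ ($x = 5 + \left(30753 + \left(-23 + \left(-113\right)^{3}\right)\right) \left(15418 + 24307\right) = 5 + \left(30753 - 1442920\right) 39725 = 5 - 56098334075 = -56098334070$)
$\frac{1}{\frac{1}{x + 65979}} = \frac{1}{\frac{1}{-56098334070 + 65979}} = \frac{1}{\frac{1}{-56098268091}} = \frac{1}{- \frac{1}{56098268091}} = -56098268091$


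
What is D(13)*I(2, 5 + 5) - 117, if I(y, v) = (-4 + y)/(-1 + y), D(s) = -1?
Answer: -115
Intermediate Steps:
I(y, v) = (-4 + y)/(-1 + y)
D(13)*I(2, 5 + 5) - 117 = -(-4 + 2)/(-1 + 2) - 117 = -(-2)/1 - 117 = -(-2) - 117 = -1*(-2) - 117 = 2 - 117 = -115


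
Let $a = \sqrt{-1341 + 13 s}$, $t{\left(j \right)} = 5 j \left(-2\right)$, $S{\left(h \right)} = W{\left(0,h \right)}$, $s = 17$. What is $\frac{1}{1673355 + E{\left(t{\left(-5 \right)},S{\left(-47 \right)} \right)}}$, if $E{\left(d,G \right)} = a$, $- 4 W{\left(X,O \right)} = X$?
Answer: $\frac{334671}{560023391429} - \frac{4 i \sqrt{70}}{2800116957145} \approx 5.976 \cdot 10^{-7} - 1.1952 \cdot 10^{-11} i$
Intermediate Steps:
$W{\left(X,O \right)} = - \frac{X}{4}$
$S{\left(h \right)} = 0$ ($S{\left(h \right)} = \left(- \frac{1}{4}\right) 0 = 0$)
$t{\left(j \right)} = - 10 j$
$a = 4 i \sqrt{70}$ ($a = \sqrt{-1341 + 13 \cdot 17} = \sqrt{-1341 + 221} = \sqrt{-1120} = 4 i \sqrt{70} \approx 33.466 i$)
$E{\left(d,G \right)} = 4 i \sqrt{70}$
$\frac{1}{1673355 + E{\left(t{\left(-5 \right)},S{\left(-47 \right)} \right)}} = \frac{1}{1673355 + 4 i \sqrt{70}}$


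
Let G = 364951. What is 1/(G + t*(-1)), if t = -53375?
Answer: 1/418326 ≈ 2.3905e-6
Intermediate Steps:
1/(G + t*(-1)) = 1/(364951 - 53375*(-1)) = 1/(364951 + 53375) = 1/418326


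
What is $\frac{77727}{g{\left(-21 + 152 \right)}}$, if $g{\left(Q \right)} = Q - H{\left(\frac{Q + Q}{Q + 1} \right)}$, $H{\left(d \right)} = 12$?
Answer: $\frac{77727}{119} \approx 653.17$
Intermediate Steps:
$g{\left(Q \right)} = -12 + Q$ ($g{\left(Q \right)} = Q - 12 = -12 + Q$)
$\frac{77727}{g{\left(-21 + 152 \right)}} = \frac{77727}{-12 + \left(-21 + 152\right)} = \frac{77727}{-12 + 131} = \frac{77727}{119}$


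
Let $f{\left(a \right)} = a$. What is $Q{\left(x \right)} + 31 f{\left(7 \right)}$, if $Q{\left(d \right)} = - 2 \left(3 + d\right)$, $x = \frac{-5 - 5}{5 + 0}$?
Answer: $215$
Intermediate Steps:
$x = -2$ ($x = - \frac{10}{5} = \left(-10\right) \frac{1}{5} = -2$)
$Q{\left(d \right)} = -6 - 2 d$
$Q{\left(x \right)} + 31 f{\left(7 \right)} = \left(-6 - -4\right) + 31 \cdot 7 = \left(-6 + 4\right) + 217 = -2 + 217 = 215$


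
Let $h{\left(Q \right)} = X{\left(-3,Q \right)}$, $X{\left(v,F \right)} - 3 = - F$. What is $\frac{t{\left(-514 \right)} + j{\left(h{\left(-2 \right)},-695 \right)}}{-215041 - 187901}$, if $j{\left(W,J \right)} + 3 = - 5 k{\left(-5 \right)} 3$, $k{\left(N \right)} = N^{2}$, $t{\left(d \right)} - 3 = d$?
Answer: $\frac{889}{402942} \approx 0.0022063$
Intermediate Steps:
$X{\left(v,F \right)} = 3 - F$
$t{\left(d \right)} = 3 + d$
$h{\left(Q \right)} = 3 - Q$
$j{\left(W,J \right)} = -378$ ($j{\left(W,J \right)} = -3 + - 5 \left(-5\right)^{2} \cdot 3 = -3 + \left(-5\right) 25 \cdot 3 = -3 - 375 = -378$)
$\frac{t{\left(-514 \right)} + j{\left(h{\left(-2 \right)},-695 \right)}}{-215041 - 187901} = \frac{\left(3 - 514\right) - 378}{-215041 - 187901} = \frac{-511 - 378}{-402942} = \left(-889\right) \left(- \frac{1}{402942}\right) = \frac{889}{402942}$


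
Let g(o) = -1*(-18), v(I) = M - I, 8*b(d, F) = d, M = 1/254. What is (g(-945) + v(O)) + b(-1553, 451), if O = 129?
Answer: -310003/1016 ≈ -305.12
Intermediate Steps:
M = 1/254 ≈ 0.0039370
b(d, F) = d/8
v(I) = 1/254 - I
g(o) = 18
(g(-945) + v(O)) + b(-1553, 451) = (18 + (1/254 - 1*129)) + (1/8)*(-1553) = (18 + (1/254 - 129)) - 1553/8 = (18 - 32765/254) - 1553/8 = -28193/254 - 1553/8 = -310003/1016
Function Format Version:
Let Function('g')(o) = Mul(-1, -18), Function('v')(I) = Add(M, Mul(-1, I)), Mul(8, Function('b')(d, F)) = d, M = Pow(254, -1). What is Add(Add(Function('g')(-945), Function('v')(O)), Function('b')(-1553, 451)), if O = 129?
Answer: Rational(-310003, 1016) ≈ -305.12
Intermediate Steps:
M = Rational(1, 254) ≈ 0.0039370
Function('b')(d, F) = Mul(Rational(1, 8), d)
Function('v')(I) = Add(Rational(1, 254), Mul(-1, I))
Function('g')(o) = 18
Add(Add(Function('g')(-945), Function('v')(O)), Function('b')(-1553, 451)) = Add(Add(18, Add(Rational(1, 254), Mul(-1, 129))), Mul(Rational(1, 8), -1553)) = Add(Add(18, Add(Rational(1, 254), -129)), Rational(-1553, 8)) = Add(Add(18, Rational(-32765, 254)), Rational(-1553, 8)) = Add(Rational(-28193, 254), Rational(-1553, 8)) = Rational(-310003, 1016)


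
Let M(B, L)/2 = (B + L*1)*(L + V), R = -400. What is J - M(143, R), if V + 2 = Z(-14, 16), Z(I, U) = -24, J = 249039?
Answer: 30075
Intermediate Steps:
V = -26 (V = -2 - 24 = -26)
M(B, L) = 2*(-26 + L)*(B + L) (M(B, L) = 2*((B + L*1)*(L - 26)) = 2*((B + L)*(-26 + L)) = 2*((-26 + L)*(B + L)) = 2*(-26 + L)*(B + L))
J - M(143, R) = 249039 - (-52*143 - 52*(-400) + 2*(-400)² + 2*143*(-400)) = 249039 - (-7436 + 20800 + 2*160000 - 114400) = 249039 - (-7436 + 20800 + 320000 - 114400) = 249039 - 1*218964 = 249039 - 218964 = 30075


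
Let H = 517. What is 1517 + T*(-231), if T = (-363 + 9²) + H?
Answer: -52768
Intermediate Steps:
T = 235 (T = (-363 + 9²) + 517 = (-363 + 81) + 517 = -282 + 517 = 235)
1517 + T*(-231) = 1517 + 235*(-231) = 1517 - 54285 = -52768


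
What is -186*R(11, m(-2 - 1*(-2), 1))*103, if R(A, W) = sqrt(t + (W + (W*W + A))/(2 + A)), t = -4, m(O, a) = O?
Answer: -19158*I*sqrt(533)/13 ≈ -34023.0*I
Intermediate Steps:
R(A, W) = sqrt(-4 + (A + W + W**2)/(2 + A)) (R(A, W) = sqrt(-4 + (W + (W*W + A))/(2 + A)) = sqrt(-4 + (W + (W**2 + A))/(2 + A)) = sqrt(-4 + (W + (A + W**2))/(2 + A)) = sqrt(-4 + (A + W + W**2)/(2 + A)))
-186*R(11, m(-2 - 1*(-2), 1))*103 = -186*sqrt(-8 + (-2 - 1*(-2)) + (-2 - 1*(-2))**2 - 3*11)/sqrt(2 + 11)*103 = -186*sqrt(13)*sqrt(-8 + (-2 + 2) + (-2 + 2)**2 - 33)/13*103 = -186*sqrt(13)*sqrt(-8 + 0 + 0**2 - 33)/13*103 = -186*sqrt(13)*sqrt(-8 + 0 + 0 - 33)/13*103 = -186*I*sqrt(533)/13*103 = -19158*I*sqrt(533)/13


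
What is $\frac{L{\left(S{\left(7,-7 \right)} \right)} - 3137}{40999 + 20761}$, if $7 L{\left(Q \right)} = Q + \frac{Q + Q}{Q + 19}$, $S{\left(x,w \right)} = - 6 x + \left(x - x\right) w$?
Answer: $- \frac{72277}{1420480} \approx -0.050882$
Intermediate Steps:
$S{\left(x,w \right)} = - 6 x$ ($S{\left(x,w \right)} = - 6 x + 0 w = - 6 x + 0 = - 6 x$)
$L{\left(Q \right)} = \frac{Q}{7} + \frac{2 Q}{7 \left(19 + Q\right)}$ ($L{\left(Q \right)} = \frac{Q + \frac{Q + Q}{Q + 19}}{7} = \frac{Q + \frac{2 Q}{19 + Q}}{7} = \frac{Q}{7} + \frac{2 Q}{7 \left(19 + Q\right)}$)
$\frac{L{\left(S{\left(7,-7 \right)} \right)} - 3137}{40999 + 20761} = \frac{\frac{\left(-6\right) 7 \left(21 - 42\right)}{7 \left(19 - 42\right)} - 3137}{40999 + 20761} = \frac{\frac{1}{7} \left(-42\right) \frac{1}{19 - 42} \left(21 - 42\right) - 3137}{61760} = \left(\frac{1}{7} \left(-42\right) \frac{1}{-23} \left(-21\right) - 3137\right) \frac{1}{61760} = \left(\frac{1}{7} \left(-42\right) \left(- \frac{1}{23}\right) \left(-21\right) - 3137\right) \frac{1}{61760} = \left(- \frac{126}{23} - 3137\right) \frac{1}{61760} = \left(- \frac{72277}{23}\right) \frac{1}{61760} = - \frac{72277}{1420480}$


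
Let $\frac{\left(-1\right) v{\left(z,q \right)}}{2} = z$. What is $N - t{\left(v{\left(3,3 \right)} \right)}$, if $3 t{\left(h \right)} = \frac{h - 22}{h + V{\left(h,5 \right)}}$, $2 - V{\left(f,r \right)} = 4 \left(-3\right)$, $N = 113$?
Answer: $\frac{685}{6} \approx 114.17$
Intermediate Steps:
$v{\left(z,q \right)} = - 2 z$
$V{\left(f,r \right)} = 14$ ($V{\left(f,r \right)} = 2 - 4 \left(-3\right) = 2 - -12 = 2 + 12 = 14$)
$t{\left(h \right)} = \frac{-22 + h}{3 \left(14 + h\right)}$ ($t{\left(h \right)} = \frac{\left(h - 22\right) \frac{1}{h + 14}}{3} = \frac{\left(-22 + h\right) \frac{1}{14 + h}}{3} = \frac{\frac{1}{14 + h} \left(-22 + h\right)}{3} = \frac{-22 + h}{3 \left(14 + h\right)}$)
$N - t{\left(v{\left(3,3 \right)} \right)} = 113 - \frac{-22 - 6}{3 \left(14 - 6\right)} = 113 - \frac{1}{3} \cdot \frac{1}{8} \left(-28\right) = 113 - - \frac{7}{6} = 113 + \frac{7}{6} = \frac{685}{6}$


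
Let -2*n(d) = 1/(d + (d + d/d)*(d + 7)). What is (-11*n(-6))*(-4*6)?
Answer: 12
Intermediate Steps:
n(d) = -1/(2*(d + (1 + d)*(7 + d))) (n(d) = -1/(2*(d + (d + d/d)*(d + 7))) = -1/(2*(d + (d + 1)*(7 + d))) = -1/(2*(d + (1 + d)*(7 + d))))
(-11*n(-6))*(-4*6) = (-(-11)/(14 + 2*(-6)² + 18*(-6)))*(-4*6) = -(-11)/(14 + 2*36 - 108)*(-24) = -(-11)/(14 + 72 - 108)*(-24) = -(-11)/(-22)*(-24) = -(-11)*(-1)/22*(-24) = -11*1/22*(-24) = -½*(-24) = 12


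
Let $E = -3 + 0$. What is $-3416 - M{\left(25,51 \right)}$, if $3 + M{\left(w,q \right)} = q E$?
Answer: $-3260$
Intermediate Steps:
$E = -3$
$M{\left(w,q \right)} = -3 - 3 q$ ($M{\left(w,q \right)} = -3 + q \left(-3\right) = -3 - 3 q$)
$-3416 - M{\left(25,51 \right)} = -3416 - \left(-3 - 153\right) = -3416 - -156 = -3416 + 156 = -3260$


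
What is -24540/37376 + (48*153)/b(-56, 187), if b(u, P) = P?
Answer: 3969123/102784 ≈ 38.616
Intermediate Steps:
-24540/37376 + (48*153)/b(-56, 187) = -24540/37376 + (48*153)/187 = -24540*1/37376 + 7344*(1/187) = -6135/9344 + 432/11 = 3969123/102784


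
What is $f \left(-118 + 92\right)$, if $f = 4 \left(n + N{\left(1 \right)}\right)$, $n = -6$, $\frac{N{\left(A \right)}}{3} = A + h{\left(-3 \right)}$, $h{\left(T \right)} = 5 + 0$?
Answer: $-1248$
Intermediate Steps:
$h{\left(T \right)} = 5$
$N{\left(A \right)} = 15 + 3 A$ ($N{\left(A \right)} = 3 \left(A + 5\right) = 3 \left(5 + A\right) = 15 + 3 A$)
$f = 48$ ($f = 4 \left(-6 + \left(15 + 3 \cdot 1\right)\right) = 4 \left(-6 + \left(15 + 3\right)\right) = 4 \left(-6 + 18\right) = 4 \cdot 12 = 48$)
$f \left(-118 + 92\right) = 48 \left(-118 + 92\right) = 48 \left(-26\right) = -1248$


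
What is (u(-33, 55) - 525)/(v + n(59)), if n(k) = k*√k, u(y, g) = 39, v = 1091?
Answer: -265113/492451 + 14337*√59/492451 ≈ -0.31473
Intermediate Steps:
n(k) = k^(3/2)
(u(-33, 55) - 525)/(v + n(59)) = (39 - 525)/(1091 + 59^(3/2)) = -486/(1091 + 59*√59)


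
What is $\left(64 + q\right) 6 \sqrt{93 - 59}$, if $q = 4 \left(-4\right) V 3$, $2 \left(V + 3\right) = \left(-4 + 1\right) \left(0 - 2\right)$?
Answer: $384 \sqrt{34} \approx 2239.1$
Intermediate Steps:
$V = 0$ ($V = -3 + \frac{\left(-4 + 1\right) \left(0 - 2\right)}{2} = -3 + \frac{\left(-3\right) \left(-2\right)}{2} = -3 + \frac{1}{2} \cdot 6 = -3 + 3 = 0$)
$q = 0$ ($q = 4 \left(-4\right) 0 \cdot 3 = \left(-16\right) 0 \cdot 3 = 0 \cdot 3 = 0$)
$\left(64 + q\right) 6 \sqrt{93 - 59} = \left(64 + 0\right) 6 \sqrt{93 - 59} = 64 \cdot 6 \sqrt{34} = 384 \sqrt{34}$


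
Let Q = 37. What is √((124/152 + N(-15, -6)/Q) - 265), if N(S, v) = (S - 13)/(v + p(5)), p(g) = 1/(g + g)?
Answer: 3*I*√201896182682/82954 ≈ 16.25*I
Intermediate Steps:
p(g) = 1/(2*g)
N(S, v) = (-13 + S)/(⅒ + v) (N(S, v) = (S - 13)/(v + (½)/5) = (-13 + S)/(v + (½)*(⅕)) = (-13 + S)/(v + ⅒) = (-13 + S)/(⅒ + v))
√((124/152 + N(-15, -6)/Q) - 265) = √((124/152 + (10*(-13 - 15)/(1 + 10*(-6)))/37) - 265) = √((124*(1/152) + (10*(-28)/(1 - 60))*(1/37)) - 265) = √((31/38 + (10*(-28)/(-59))*(1/37)) - 265) = √((31/38 + (10*(-1/59)*(-28))*(1/37)) - 265) = √((31/38 + (280/59)*(1/37)) - 265) = √((31/38 + 280/2183) - 265) = √(78313/82954 - 265) = √(-21904497/82954) = 3*I*√201896182682/82954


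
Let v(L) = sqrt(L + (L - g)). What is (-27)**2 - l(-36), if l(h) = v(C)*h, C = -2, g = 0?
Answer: 729 + 72*I ≈ 729.0 + 72.0*I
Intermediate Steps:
v(L) = sqrt(2)*sqrt(L) (v(L) = sqrt(L + (L - 1*0)) = sqrt(L + (L + 0)) = sqrt(L + L) = sqrt(2*L) = sqrt(2)*sqrt(L))
l(h) = 2*I*h (l(h) = (sqrt(2)*sqrt(-2))*h = (sqrt(2)*(I*sqrt(2)))*h = (2*I)*h = 2*I*h)
(-27)**2 - l(-36) = (-27)**2 - 2*I*(-36) = 729 - (-72)*I = 729 + 72*I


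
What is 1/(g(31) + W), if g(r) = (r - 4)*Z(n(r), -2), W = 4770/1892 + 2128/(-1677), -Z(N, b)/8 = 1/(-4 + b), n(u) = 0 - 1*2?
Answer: 36894/1374383 ≈ 0.026844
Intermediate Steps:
n(u) = -2 (n(u) = 0 - 2 = -2)
Z(N, b) = -8/(-4 + b)
W = 46199/36894 (W = 4770*(1/1892) + 2128*(-1/1677) = 2385/946 - 2128/1677 = 46199/36894 ≈ 1.2522)
g(r) = -16/3 + 4*r/3 (g(r) = (r - 4)*(-8/(-4 - 2)) = (-4 + r)*(-8/(-6)) = (-4 + r)*(-8*(-1/6)) = (-4 + r)*(4/3) = -16/3 + 4*r/3)
1/(g(31) + W) = 1/((-16/3 + (4/3)*31) + 46199/36894) = 1/((-16/3 + 124/3) + 46199/36894) = 1/(36 + 46199/36894) = 1/(1374383/36894) = 36894/1374383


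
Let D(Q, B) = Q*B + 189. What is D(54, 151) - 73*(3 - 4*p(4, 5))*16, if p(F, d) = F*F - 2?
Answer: 70247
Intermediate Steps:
D(Q, B) = 189 + B*Q (D(Q, B) = B*Q + 189 = 189 + B*Q)
p(F, d) = -2 + F**2 (p(F, d) = F**2 - 2 = -2 + F**2)
D(54, 151) - 73*(3 - 4*p(4, 5))*16 = (189 + 151*54) - 73*(3 - 4*(-2 + 4**2))*16 = (189 + 8154) - 73*(3 - 4*(-2 + 16))*16 = 8343 - 73*(3 - 4*14)*16 = 8343 - 73*(3 - 56)*16 = 8343 - 73*(-53)*16 = 8343 - (-3869)*16 = 8343 - 1*(-61904) = 8343 + 61904 = 70247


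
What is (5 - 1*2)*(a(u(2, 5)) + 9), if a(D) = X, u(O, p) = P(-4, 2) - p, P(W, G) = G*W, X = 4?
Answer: 39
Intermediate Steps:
u(O, p) = -8 - p (u(O, p) = 2*(-4) - p = -8 - p)
a(D) = 4
(5 - 1*2)*(a(u(2, 5)) + 9) = (5 - 1*2)*(4 + 9) = (5 - 2)*13 = 3*13 = 39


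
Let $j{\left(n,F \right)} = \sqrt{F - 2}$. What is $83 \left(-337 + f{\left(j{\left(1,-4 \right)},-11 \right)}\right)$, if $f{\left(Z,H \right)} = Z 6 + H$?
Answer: $-28884 + 498 i \sqrt{6} \approx -28884.0 + 1219.8 i$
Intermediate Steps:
$j{\left(n,F \right)} = \sqrt{-2 + F}$
$f{\left(Z,H \right)} = H + 6 Z$ ($f{\left(Z,H \right)} = 6 Z + H = H + 6 Z$)
$83 \left(-337 + f{\left(j{\left(1,-4 \right)},-11 \right)}\right) = 83 \left(-337 - \left(11 - 6 \sqrt{-2 - 4}\right)\right) = 83 \left(-337 - \left(11 - 6 \sqrt{-6}\right)\right) = 83 \left(-337 - \left(11 - 6 i \sqrt{6}\right)\right) = 83 \left(-348 + 6 i \sqrt{6}\right) = -28884 + 498 i \sqrt{6}$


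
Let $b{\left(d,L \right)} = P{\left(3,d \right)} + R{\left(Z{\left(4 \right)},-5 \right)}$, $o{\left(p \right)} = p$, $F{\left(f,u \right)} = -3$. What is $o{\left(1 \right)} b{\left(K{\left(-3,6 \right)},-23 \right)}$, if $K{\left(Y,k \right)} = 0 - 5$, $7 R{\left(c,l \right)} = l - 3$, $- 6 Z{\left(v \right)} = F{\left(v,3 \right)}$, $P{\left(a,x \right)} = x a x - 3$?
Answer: $\frac{496}{7} \approx 70.857$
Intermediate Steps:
$P{\left(a,x \right)} = -3 + a x^{2}$ ($P{\left(a,x \right)} = a x x - 3 = a x^{2} - 3 = -3 + a x^{2}$)
$Z{\left(v \right)} = \frac{1}{2}$ ($Z{\left(v \right)} = \left(- \frac{1}{6}\right) \left(-3\right) = \frac{1}{2}$)
$R{\left(c,l \right)} = - \frac{3}{7} + \frac{l}{7}$ ($R{\left(c,l \right)} = \frac{l - 3}{7} = \frac{-3 + l}{7} = - \frac{3}{7} + \frac{l}{7}$)
$K{\left(Y,k \right)} = -5$
$b{\left(d,L \right)} = - \frac{29}{7} + 3 d^{2}$ ($b{\left(d,L \right)} = \left(-3 + 3 d^{2}\right) + \left(- \frac{3}{7} + \frac{1}{7} \left(-5\right)\right) = \left(-3 + 3 d^{2}\right) - \frac{8}{7} = - \frac{29}{7} + 3 d^{2}$)
$o{\left(1 \right)} b{\left(K{\left(-3,6 \right)},-23 \right)} = 1 \left(- \frac{29}{7} + 3 \left(-5\right)^{2}\right) = 1 \left(- \frac{29}{7} + 3 \cdot 25\right) = 1 \left(- \frac{29}{7} + 75\right) = 1 \cdot \frac{496}{7} = \frac{496}{7}$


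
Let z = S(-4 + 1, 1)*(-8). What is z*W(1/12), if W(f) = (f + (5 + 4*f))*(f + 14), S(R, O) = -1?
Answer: 10985/18 ≈ 610.28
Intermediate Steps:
W(f) = (5 + 5*f)*(14 + f)
z = 8 (z = -1*(-8) = 8)
z*W(1/12) = 8*(70 + 5*(1/12)² + 75/12) = 8*(70 + 5*(1/12)² + 75*(1/12)) = 8*(70 + 5*(1/144) + 25/4) = 8*(70 + 5/144 + 25/4) = 8*(10985/144) = 10985/18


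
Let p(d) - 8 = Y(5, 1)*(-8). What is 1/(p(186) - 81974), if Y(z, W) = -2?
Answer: -1/81950 ≈ -1.2203e-5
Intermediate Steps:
p(d) = 24 (p(d) = 8 - 2*(-8) = 8 + 16 = 24)
1/(p(186) - 81974) = 1/(24 - 81974) = 1/(-81950) = -1/81950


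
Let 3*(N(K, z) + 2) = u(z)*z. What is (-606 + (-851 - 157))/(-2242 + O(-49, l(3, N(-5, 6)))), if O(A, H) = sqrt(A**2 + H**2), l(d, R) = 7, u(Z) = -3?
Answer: 1809294/2512057 + 28245*sqrt(2)/2512057 ≈ 0.73615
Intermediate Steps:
N(K, z) = -2 - z (N(K, z) = -2 + (-3*z)/3 = -2 - z)
(-606 + (-851 - 157))/(-2242 + O(-49, l(3, N(-5, 6)))) = (-606 + (-851 - 157))/(-2242 + sqrt((-49)**2 + 7**2)) = (-606 - 1008)/(-2242 + sqrt(2401 + 49)) = -1614/(-2242 + sqrt(2450)) = -1614/(-2242 + 35*sqrt(2))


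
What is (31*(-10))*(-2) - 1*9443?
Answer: -8823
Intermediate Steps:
(31*(-10))*(-2) - 1*9443 = -310*(-2) - 9443 = 620 - 9443 = -8823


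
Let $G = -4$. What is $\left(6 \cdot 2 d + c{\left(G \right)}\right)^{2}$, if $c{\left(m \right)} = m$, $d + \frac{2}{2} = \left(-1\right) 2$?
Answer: $1600$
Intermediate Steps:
$d = -3$ ($d = -1 - 2 = -3$)
$\left(6 \cdot 2 d + c{\left(G \right)}\right)^{2} = \left(6 \cdot 2 \left(-3\right) - 4\right)^{2} = \left(12 \left(-3\right) - 4\right)^{2} = \left(-36 - 4\right)^{2} = \left(-40\right)^{2} = 1600$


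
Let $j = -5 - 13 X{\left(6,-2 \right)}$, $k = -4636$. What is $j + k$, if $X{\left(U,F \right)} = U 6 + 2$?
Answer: $-5135$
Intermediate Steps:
$X{\left(U,F \right)} = 2 + 6 U$ ($X{\left(U,F \right)} = 6 U + 2 = 2 + 6 U$)
$j = -499$ ($j = -5 - 13 \left(2 + 6 \cdot 6\right) = -5 - 13 \left(2 + 36\right) = -5 - 494 = -499$)
$j + k = -499 - 4636 = -5135$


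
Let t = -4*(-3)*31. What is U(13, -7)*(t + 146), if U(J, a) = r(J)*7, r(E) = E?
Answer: 47138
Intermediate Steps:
U(J, a) = 7*J (U(J, a) = J*7 = 7*J)
t = 372 (t = 12*31 = 372)
U(13, -7)*(t + 146) = (7*13)*(372 + 146) = 91*518 = 47138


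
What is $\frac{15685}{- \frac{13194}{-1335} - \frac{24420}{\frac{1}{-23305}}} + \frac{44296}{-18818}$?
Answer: $- \frac{5608984182699479}{2382858501621282} \approx -2.3539$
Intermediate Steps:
$\frac{15685}{- \frac{13194}{-1335} - \frac{24420}{\frac{1}{-23305}}} + \frac{44296}{-18818} = \frac{15685}{\left(-13194\right) \left(- \frac{1}{1335}\right) - \frac{24420}{- \frac{1}{23305}}} + 44296 \left(- \frac{1}{18818}\right) = \frac{15685}{\frac{4398}{445} - -569108100} - \frac{22148}{9409} = \frac{15685}{\frac{4398}{445} + 569108100} - \frac{22148}{9409} = \frac{15685}{\frac{253253108898}{445}} - \frac{22148}{9409} = 15685 \cdot \frac{445}{253253108898} - \frac{22148}{9409} = \frac{6979825}{253253108898} - \frac{22148}{9409} = - \frac{5608984182699479}{2382858501621282}$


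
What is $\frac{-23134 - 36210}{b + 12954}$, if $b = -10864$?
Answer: $- \frac{29672}{1045} \approx -28.394$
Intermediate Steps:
$\frac{-23134 - 36210}{b + 12954} = \frac{-23134 - 36210}{-10864 + 12954} = - \frac{59344}{2090} = \left(-59344\right) \frac{1}{2090} = - \frac{29672}{1045}$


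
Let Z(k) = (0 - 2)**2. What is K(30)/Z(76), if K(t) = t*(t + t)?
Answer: 450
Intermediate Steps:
Z(k) = 4 (Z(k) = (-2)**2 = 4)
K(t) = 2*t**2 (K(t) = t*(2*t) = 2*t**2)
K(30)/Z(76) = (2*30**2)/4 = (2*900)*(1/4) = 1800*(1/4) = 450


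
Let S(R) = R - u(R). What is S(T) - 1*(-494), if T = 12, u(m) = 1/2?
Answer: 1011/2 ≈ 505.50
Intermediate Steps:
u(m) = ½
S(R) = -½ + R (S(R) = R - 1*½ = R - ½ = -½ + R)
S(T) - 1*(-494) = (-½ + 12) - 1*(-494) = 23/2 + 494 = 1011/2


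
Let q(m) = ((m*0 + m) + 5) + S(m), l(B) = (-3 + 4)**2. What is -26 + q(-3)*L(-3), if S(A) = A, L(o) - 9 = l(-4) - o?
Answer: -39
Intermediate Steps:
l(B) = 1 (l(B) = 1**2 = 1)
L(o) = 10 - o (L(o) = 9 + (1 - o) = 10 - o)
q(m) = 5 + 2*m (q(m) = ((m*0 + m) + 5) + m = ((0 + m) + 5) + m = (m + 5) + m = (5 + m) + m = 5 + 2*m)
-26 + q(-3)*L(-3) = -26 + (5 + 2*(-3))*(10 - 1*(-3)) = -26 + (5 - 6)*(10 + 3) = -26 - 1*13 = -26 - 13 = -39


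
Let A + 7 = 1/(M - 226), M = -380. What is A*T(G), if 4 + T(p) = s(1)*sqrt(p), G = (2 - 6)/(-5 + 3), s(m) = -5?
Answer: 8486/303 + 21215*sqrt(2)/606 ≈ 77.516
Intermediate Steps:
G = 2 (G = -4/(-2) = -4*(-1/2) = 2)
T(p) = -4 - 5*sqrt(p)
A = -4243/606 (A = -7 + 1/(-380 - 226) = -7 + 1/(-606) = -7 - 1/606 = -4243/606 ≈ -7.0016)
A*T(G) = -4243*(-4 - 5*sqrt(2))/606 = 8486/303 + 21215*sqrt(2)/606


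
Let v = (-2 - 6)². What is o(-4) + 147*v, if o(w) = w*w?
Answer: 9424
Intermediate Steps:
v = 64 (v = (-8)² = 64)
o(w) = w²
o(-4) + 147*v = (-4)² + 147*64 = 16 + 9408 = 9424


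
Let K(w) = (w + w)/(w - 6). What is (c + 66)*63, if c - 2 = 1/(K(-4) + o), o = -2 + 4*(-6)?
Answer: 8563/2 ≈ 4281.5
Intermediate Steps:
K(w) = 2*w/(-6 + w) (K(w) = (2*w)/(-6 + w) = 2*w/(-6 + w))
o = -26 (o = -2 - 24 = -26)
c = 247/126 (c = 2 + 1/(2*(-4)/(-6 - 4) - 26) = 2 + 1/(2*(-4)/(-10) - 26) = 2 + 1/(2*(-4)*(-⅒) - 26) = 2 + 1/(⅘ - 26) = 2 + 1/(-126/5) = 2 - 5/126 = 247/126 ≈ 1.9603)
(c + 66)*63 = (247/126 + 66)*63 = (8563/126)*63 = 8563/2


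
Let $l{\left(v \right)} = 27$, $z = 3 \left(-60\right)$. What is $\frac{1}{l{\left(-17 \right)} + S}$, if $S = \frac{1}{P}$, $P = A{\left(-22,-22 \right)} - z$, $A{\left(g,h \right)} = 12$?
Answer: $\frac{192}{5185} \approx 0.03703$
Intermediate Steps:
$z = -180$
$P = 192$ ($P = 12 - -180 = 12 + 180 = 192$)
$S = \frac{1}{192} \approx 0.0052083$
$\frac{1}{l{\left(-17 \right)} + S} = \frac{1}{27 + \frac{1}{192}} = \frac{1}{\frac{5185}{192}} = \frac{192}{5185}$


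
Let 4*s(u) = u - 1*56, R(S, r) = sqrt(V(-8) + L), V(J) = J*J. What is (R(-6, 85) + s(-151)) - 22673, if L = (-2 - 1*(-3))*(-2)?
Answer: -90899/4 + sqrt(62) ≈ -22717.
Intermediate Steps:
L = -2 (L = (-2 + 3)*(-2) = 1*(-2) = -2)
V(J) = J**2
R(S, r) = sqrt(62) (R(S, r) = sqrt((-8)**2 - 2) = sqrt(64 - 2) = sqrt(62))
s(u) = -14 + u/4 (s(u) = (u - 1*56)/4 = (u - 56)/4 = (-56 + u)/4 = -14 + u/4)
(R(-6, 85) + s(-151)) - 22673 = (sqrt(62) + (-14 + (1/4)*(-151))) - 22673 = (sqrt(62) + (-14 - 151/4)) - 22673 = (sqrt(62) - 207/4) - 22673 = (-207/4 + sqrt(62)) - 22673 = -90899/4 + sqrt(62)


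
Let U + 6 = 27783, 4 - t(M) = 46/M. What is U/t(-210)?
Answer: 2916585/443 ≈ 6583.7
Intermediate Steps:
t(M) = 4 - 46/M
U = 27777 (U = -6 + 27783 = 27777)
U/t(-210) = 27777/(4 - 46/(-210)) = 27777/(4 - 46*(-1/210)) = 27777/(4 + 23/105) = 27777/(443/105) = 27777*(105/443) = 2916585/443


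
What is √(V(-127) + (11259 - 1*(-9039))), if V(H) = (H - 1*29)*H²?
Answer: 3*I*√277314 ≈ 1579.8*I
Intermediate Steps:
V(H) = H²*(-29 + H) (V(H) = (H - 29)*H² = (-29 + H)*H² = H²*(-29 + H))
√(V(-127) + (11259 - 1*(-9039))) = √((-127)²*(-29 - 127) + (11259 - 1*(-9039))) = √(16129*(-156) + (11259 + 9039)) = √(-2516124 + 20298) = √(-2495826) = 3*I*√277314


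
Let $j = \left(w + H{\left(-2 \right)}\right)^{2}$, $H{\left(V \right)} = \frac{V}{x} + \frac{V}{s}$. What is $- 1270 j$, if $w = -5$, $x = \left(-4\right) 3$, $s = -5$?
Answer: $- \frac{2246503}{90} \approx -24961.0$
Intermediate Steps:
$x = -12$
$H{\left(V \right)} = - \frac{17 V}{60}$ ($H{\left(V \right)} = \frac{V}{-12} + \frac{V}{-5} = V \left(- \frac{1}{12}\right) + V \left(- \frac{1}{5}\right) = - \frac{V}{12} - \frac{V}{5} = - \frac{17 V}{60}$)
$j = \frac{17689}{900}$ ($j = \left(-5 - - \frac{17}{30}\right)^{2} = \left(-5 + \frac{17}{30}\right)^{2} = \left(- \frac{133}{30}\right)^{2} = \frac{17689}{900} \approx 19.654$)
$- 1270 j = \left(-1270\right) \frac{17689}{900} = - \frac{2246503}{90}$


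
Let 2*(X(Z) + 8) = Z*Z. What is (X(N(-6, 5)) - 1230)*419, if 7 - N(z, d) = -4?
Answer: -986745/2 ≈ -4.9337e+5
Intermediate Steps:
N(z, d) = 11 (N(z, d) = 7 - 1*(-4) = 7 + 4 = 11)
X(Z) = -8 + Z**2/2 (X(Z) = -8 + (Z*Z)/2 = -8 + Z**2/2)
(X(N(-6, 5)) - 1230)*419 = ((-8 + (1/2)*11**2) - 1230)*419 = ((-8 + (1/2)*121) - 1230)*419 = ((-8 + 121/2) - 1230)*419 = (105/2 - 1230)*419 = -2355/2*419 = -986745/2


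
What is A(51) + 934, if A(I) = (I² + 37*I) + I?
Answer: 5473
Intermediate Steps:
A(I) = I² + 38*I
A(51) + 934 = 51*(38 + 51) + 934 = 51*89 + 934 = 4539 + 934 = 5473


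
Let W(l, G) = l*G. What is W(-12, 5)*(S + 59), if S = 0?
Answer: -3540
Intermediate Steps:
W(l, G) = G*l
W(-12, 5)*(S + 59) = (5*(-12))*(0 + 59) = -60*59 = -3540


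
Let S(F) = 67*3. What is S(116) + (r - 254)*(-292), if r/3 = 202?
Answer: -102583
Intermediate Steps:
r = 606 (r = 3*202 = 606)
S(F) = 201
S(116) + (r - 254)*(-292) = 201 + (606 - 254)*(-292) = 201 + 352*(-292) = 201 - 102784 = -102583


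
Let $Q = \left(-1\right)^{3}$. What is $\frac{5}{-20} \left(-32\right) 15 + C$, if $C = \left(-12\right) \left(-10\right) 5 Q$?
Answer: $-480$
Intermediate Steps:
$Q = -1$
$C = -600$ ($C = \left(-12\right) \left(-10\right) 5 \left(-1\right) = 120 \cdot 5 \left(-1\right) = 600 \left(-1\right) = -600$)
$\frac{5}{-20} \left(-32\right) 15 + C = \frac{5}{-20} \left(-32\right) 15 - 600 = 5 \left(- \frac{1}{20}\right) \left(-32\right) 15 - 600 = \left(- \frac{1}{4}\right) \left(-32\right) 15 - 600 = 8 \cdot 15 - 600 = 120 - 600 = -480$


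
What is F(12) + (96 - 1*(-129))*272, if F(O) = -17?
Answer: 61183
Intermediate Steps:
F(12) + (96 - 1*(-129))*272 = -17 + (96 - 1*(-129))*272 = -17 + (96 + 129)*272 = -17 + 225*272 = -17 + 61200 = 61183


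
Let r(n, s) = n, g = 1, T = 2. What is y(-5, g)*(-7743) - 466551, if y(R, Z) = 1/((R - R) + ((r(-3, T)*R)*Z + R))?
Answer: -4673253/10 ≈ -4.6733e+5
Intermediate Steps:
y(R, Z) = 1/(R - 3*R*Z) (y(R, Z) = 1/((R - R) + ((-3*R)*Z + R)) = 1/(0 + (-3*R*Z + R)) = 1/(0 + (R - 3*R*Z)) = 1/(R - 3*R*Z))
y(-5, g)*(-7743) - 466551 = (1/((-5)*(1 - 3*1)))*(-7743) - 466551 = -1/(5*(1 - 3))*(-7743) - 466551 = -⅕/(-2)*(-7743) - 466551 = -⅕*(-½)*(-7743) - 466551 = (⅒)*(-7743) - 466551 = -7743/10 - 466551 = -4673253/10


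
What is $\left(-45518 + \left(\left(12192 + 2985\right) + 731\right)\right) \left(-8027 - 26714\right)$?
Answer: $1028681010$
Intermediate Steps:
$\left(-45518 + \left(\left(12192 + 2985\right) + 731\right)\right) \left(-8027 - 26714\right) = \left(-45518 + \left(15177 + 731\right)\right) \left(-34741\right) = \left(-45518 + 15908\right) \left(-34741\right) = \left(-29610\right) \left(-34741\right) = 1028681010$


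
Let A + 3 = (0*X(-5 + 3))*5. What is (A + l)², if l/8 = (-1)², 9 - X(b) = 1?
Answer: 25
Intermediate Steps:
X(b) = 8 (X(b) = 9 - 1*1 = 9 - 1 = 8)
A = -3 (A = -3 + (0*8)*5 = -3 + 0*5 = -3 + 0 = -3)
l = 8 (l = 8*(-1)² = 8*1 = 8)
(A + l)² = (-3 + 8)² = 5² = 25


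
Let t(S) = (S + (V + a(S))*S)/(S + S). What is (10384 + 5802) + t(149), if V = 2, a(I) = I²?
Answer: 27288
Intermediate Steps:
t(S) = (S + S*(2 + S²))/(2*S) (t(S) = (S + (2 + S²)*S)/(S + S) = (S + S*(2 + S²))/((2*S)) = (S + S*(2 + S²))*(1/(2*S)) = (S + S*(2 + S²))/(2*S))
(10384 + 5802) + t(149) = (10384 + 5802) + (3/2 + (½)*149²) = 16186 + (3/2 + (½)*22201) = 16186 + (3/2 + 22201/2) = 16186 + 11102 = 27288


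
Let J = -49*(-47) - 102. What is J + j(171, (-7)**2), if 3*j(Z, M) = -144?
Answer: 2153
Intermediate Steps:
j(Z, M) = -48 (j(Z, M) = (1/3)*(-144) = -48)
J = 2201 (J = 2303 - 102 = 2201)
J + j(171, (-7)**2) = 2201 - 48 = 2153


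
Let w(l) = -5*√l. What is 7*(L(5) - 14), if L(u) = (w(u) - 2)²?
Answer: 805 + 140*√5 ≈ 1118.0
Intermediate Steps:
L(u) = (-2 - 5*√u)² (L(u) = (-5*√u - 2)² = (-2 - 5*√u)²)
7*(L(5) - 14) = 7*((2 + 5*√5)² - 14) = 7*(-14 + (2 + 5*√5)²) = -98 + 7*(2 + 5*√5)²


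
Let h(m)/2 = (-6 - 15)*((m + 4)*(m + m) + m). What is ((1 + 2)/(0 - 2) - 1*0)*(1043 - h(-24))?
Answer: -121065/2 ≈ -60533.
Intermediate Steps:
h(m) = -42*m - 84*m*(4 + m) (h(m) = 2*((-6 - 15)*((m + 4)*(m + m) + m)) = 2*(-21*((4 + m)*(2*m) + m)) = 2*(-21*(2*m*(4 + m) + m)) = 2*(-21*(m + 2*m*(4 + m))) = 2*(-21*m - 42*m*(4 + m)) = -42*m - 84*m*(4 + m))
((1 + 2)/(0 - 2) - 1*0)*(1043 - h(-24)) = ((1 + 2)/(0 - 2) - 1*0)*(1043 - (-42)*(-24)*(9 + 2*(-24))) = (3/(-2) + 0)*(1043 - (-42)*(-24)*(9 - 48)) = (3*(-½) + 0)*(1043 - (-42)*(-24)*(-39)) = (-3/2 + 0)*(1043 - 1*(-39312)) = -3*(1043 + 39312)/2 = -3/2*40355 = -121065/2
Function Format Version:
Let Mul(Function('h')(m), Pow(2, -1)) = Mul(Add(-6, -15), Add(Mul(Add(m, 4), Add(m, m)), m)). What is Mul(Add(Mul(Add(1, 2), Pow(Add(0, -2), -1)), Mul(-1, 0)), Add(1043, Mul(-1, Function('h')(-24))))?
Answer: Rational(-121065, 2) ≈ -60533.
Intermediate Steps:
Function('h')(m) = Add(Mul(-42, m), Mul(-84, m, Add(4, m))) (Function('h')(m) = Mul(2, Mul(Add(-6, -15), Add(Mul(Add(m, 4), Add(m, m)), m))) = Mul(2, Mul(-21, Add(Mul(Add(4, m), Mul(2, m)), m))) = Mul(2, Mul(-21, Add(Mul(2, m, Add(4, m)), m))) = Mul(2, Mul(-21, Add(m, Mul(2, m, Add(4, m))))) = Mul(2, Add(Mul(-21, m), Mul(-42, m, Add(4, m)))) = Add(Mul(-42, m), Mul(-84, m, Add(4, m))))
Mul(Add(Mul(Add(1, 2), Pow(Add(0, -2), -1)), Mul(-1, 0)), Add(1043, Mul(-1, Function('h')(-24)))) = Mul(Add(Mul(Add(1, 2), Pow(Add(0, -2), -1)), Mul(-1, 0)), Add(1043, Mul(-1, Mul(-42, -24, Add(9, Mul(2, -24)))))) = Mul(Add(Mul(3, Pow(-2, -1)), 0), Add(1043, Mul(-1, Mul(-42, -24, Add(9, -48))))) = Mul(Add(Mul(3, Rational(-1, 2)), 0), Add(1043, Mul(-1, Mul(-42, -24, -39)))) = Mul(Add(Rational(-3, 2), 0), Add(1043, Mul(-1, -39312))) = Mul(Rational(-3, 2), Add(1043, 39312)) = Mul(Rational(-3, 2), 40355) = Rational(-121065, 2)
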